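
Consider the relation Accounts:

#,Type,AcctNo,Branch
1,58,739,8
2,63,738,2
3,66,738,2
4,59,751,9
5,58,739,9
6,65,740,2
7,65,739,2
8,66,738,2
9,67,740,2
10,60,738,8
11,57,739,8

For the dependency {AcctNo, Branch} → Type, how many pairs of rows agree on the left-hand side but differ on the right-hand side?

4

(AcctNo=739, Branch=8): violating pairs (1,11) — 1 pair.
(AcctNo=738, Branch=2): violating pairs (2,3), (2,8) — 2 pairs.
(AcctNo=740, Branch=2): violating pairs (6,9) — 1 pair.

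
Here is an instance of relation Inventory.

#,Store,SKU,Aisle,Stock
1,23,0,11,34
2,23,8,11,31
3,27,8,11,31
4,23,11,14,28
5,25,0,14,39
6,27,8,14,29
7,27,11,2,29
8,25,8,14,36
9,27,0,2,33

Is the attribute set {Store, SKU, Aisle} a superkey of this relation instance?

All 9 rows have distinct {Store, SKU, Aisle} values, so {Store, SKU, Aisle} → (all attributes) holds and {Store, SKU, Aisle} is a superkey.

Yes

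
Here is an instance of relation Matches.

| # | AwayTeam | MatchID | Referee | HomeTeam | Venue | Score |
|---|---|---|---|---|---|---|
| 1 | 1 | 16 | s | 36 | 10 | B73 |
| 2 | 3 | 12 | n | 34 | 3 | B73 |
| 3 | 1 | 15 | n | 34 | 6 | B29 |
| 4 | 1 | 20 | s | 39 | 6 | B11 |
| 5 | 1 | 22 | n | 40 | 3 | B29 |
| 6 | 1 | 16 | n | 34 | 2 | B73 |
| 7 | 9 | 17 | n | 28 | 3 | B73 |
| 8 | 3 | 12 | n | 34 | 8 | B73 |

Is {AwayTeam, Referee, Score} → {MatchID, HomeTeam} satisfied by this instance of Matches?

(AwayTeam=1, Referee=s, Score=B73): row 1 → {MatchID,HomeTeam} = (16, 36) ✓
(AwayTeam=3, Referee=n, Score=B73): rows 2, 8 → {MatchID,HomeTeam} = (12, 34), (12, 34) ✓
(AwayTeam=1, Referee=n, Score=B29): rows 3, 5 → {MatchID,HomeTeam} takes values {(15, 34), (22, 40)} — violation
(AwayTeam=1, Referee=s, Score=B11): row 4 → {MatchID,HomeTeam} = (20, 39) ✓
(AwayTeam=1, Referee=n, Score=B73): row 6 → {MatchID,HomeTeam} = (16, 34) ✓
(AwayTeam=9, Referee=n, Score=B73): row 7 → {MatchID,HomeTeam} = (17, 28) ✓
Two rows agree on {AwayTeam, Referee, Score} but differ on {MatchID, HomeTeam}, so {AwayTeam, Referee, Score} → {MatchID, HomeTeam} does not hold.

No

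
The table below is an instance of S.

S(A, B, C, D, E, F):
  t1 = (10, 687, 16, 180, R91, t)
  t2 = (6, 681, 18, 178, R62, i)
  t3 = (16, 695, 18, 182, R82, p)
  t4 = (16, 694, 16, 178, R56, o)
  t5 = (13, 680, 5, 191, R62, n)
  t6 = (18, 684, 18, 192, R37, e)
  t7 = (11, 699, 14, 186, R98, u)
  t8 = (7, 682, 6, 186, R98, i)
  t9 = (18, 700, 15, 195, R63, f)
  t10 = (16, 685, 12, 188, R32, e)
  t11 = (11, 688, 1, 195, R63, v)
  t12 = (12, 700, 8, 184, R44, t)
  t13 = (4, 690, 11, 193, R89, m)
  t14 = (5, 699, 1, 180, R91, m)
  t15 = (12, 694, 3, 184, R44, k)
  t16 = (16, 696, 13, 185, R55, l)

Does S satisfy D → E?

No

D=180: rows 1, 14 → E = R91, R91 ✓
D=178: rows 2, 4 → E takes values {R62, R56} — violation
D=182: row 3 → E = R82 ✓
D=191: row 5 → E = R62 ✓
D=192: row 6 → E = R37 ✓
D=186: rows 7, 8 → E = R98, R98 ✓
D=195: rows 9, 11 → E = R63, R63 ✓
D=188: row 10 → E = R32 ✓
D=184: rows 12, 15 → E = R44, R44 ✓
D=193: row 13 → E = R89 ✓
D=185: row 16 → E = R55 ✓
Two rows agree on D but differ on E, so D → E does not hold.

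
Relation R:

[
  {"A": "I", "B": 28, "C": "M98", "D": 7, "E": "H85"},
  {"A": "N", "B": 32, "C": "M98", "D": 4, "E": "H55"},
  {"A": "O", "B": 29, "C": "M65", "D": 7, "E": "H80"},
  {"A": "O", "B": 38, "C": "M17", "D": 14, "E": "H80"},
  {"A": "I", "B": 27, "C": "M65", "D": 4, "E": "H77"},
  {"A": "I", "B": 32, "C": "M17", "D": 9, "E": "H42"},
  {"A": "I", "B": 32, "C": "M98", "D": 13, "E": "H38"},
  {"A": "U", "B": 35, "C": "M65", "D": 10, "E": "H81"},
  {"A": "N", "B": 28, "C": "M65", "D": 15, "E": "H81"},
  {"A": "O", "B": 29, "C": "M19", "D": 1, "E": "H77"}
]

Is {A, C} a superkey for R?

No

Two distinct rows share (A=I, C=M98), so {A, C} does not determine every attribute — not a superkey.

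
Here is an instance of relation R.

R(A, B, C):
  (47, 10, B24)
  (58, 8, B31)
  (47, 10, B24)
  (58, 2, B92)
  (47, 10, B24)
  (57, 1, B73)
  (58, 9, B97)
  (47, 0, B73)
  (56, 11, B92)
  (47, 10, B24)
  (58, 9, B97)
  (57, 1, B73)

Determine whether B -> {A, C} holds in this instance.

B=10: 4 rows → {A,C} = (47, B24), (47, B24), (47, B24), (47, B24) ✓
B=8: 1 row → {A,C} = (58, B31) ✓
B=2: 1 row → {A,C} = (58, B92) ✓
B=1: 2 rows → {A,C} = (57, B73), (57, B73) ✓
B=9: 2 rows → {A,C} = (58, B97), (58, B97) ✓
B=0: 1 row → {A,C} = (47, B73) ✓
B=11: 1 row → {A,C} = (56, B92) ✓
Every B value is associated with a single {A, C} value, so B -> {A, C} holds.

Yes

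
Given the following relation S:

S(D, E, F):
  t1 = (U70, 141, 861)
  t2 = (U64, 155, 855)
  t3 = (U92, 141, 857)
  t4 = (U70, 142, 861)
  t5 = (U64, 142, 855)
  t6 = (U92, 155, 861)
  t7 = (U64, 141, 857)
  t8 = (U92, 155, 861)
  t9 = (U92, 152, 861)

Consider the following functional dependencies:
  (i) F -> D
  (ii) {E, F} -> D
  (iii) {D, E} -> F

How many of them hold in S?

(i) F -> D: F=861: rows 1, 4, 6, 8, 9 → D takes values {U70, U92} — violation; F=857: rows 3, 7 → D takes values {U92, U64} — violation — fails.
(ii) {E, F} -> D: (E=141, F=857): rows 3, 7 → D takes values {U92, U64} — violation — fails.
(iii) {D, E} -> F: every LHS value maps to a single RHS value — holds.
1 of the 3 dependencies holds.

1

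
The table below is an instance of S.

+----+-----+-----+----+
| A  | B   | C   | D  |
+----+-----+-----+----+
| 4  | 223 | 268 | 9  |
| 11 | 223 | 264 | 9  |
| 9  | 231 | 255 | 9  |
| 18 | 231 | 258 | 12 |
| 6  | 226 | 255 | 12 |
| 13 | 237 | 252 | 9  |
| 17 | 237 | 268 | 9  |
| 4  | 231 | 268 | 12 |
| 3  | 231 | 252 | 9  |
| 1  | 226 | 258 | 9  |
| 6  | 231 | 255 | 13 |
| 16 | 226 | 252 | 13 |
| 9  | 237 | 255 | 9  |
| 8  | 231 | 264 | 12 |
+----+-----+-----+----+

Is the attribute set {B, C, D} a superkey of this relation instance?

Yes

All 14 rows have distinct {B, C, D} values, so {B, C, D} → (all attributes) holds and {B, C, D} is a superkey.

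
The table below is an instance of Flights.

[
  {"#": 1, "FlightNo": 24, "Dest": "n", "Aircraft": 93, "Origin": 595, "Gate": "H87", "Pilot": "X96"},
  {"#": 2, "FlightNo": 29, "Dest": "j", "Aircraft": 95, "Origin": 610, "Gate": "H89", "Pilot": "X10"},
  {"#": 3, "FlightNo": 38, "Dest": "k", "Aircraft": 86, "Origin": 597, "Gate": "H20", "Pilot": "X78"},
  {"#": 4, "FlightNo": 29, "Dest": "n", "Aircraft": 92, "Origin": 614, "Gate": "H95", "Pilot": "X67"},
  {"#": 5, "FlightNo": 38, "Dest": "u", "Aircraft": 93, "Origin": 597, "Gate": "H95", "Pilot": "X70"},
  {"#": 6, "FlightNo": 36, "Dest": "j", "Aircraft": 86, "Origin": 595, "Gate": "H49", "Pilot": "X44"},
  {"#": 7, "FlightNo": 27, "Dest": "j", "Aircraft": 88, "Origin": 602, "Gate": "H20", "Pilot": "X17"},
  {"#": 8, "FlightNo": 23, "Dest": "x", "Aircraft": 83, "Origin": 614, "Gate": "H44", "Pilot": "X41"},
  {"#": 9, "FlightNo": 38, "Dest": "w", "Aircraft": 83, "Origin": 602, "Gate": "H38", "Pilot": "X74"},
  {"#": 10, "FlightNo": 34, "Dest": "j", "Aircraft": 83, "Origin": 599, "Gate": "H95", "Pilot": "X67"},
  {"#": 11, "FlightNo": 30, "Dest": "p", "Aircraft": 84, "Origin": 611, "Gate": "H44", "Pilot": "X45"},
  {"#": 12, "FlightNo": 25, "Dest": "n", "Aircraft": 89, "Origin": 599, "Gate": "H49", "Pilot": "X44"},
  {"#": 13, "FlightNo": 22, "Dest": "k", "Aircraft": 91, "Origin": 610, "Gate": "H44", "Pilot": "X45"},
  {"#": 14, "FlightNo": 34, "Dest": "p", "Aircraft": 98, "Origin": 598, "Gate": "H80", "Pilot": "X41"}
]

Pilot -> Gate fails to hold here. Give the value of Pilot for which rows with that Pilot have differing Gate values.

X41

Pilot=X96: row 1 → Gate = H87 ✓
Pilot=X10: row 2 → Gate = H89 ✓
Pilot=X78: row 3 → Gate = H20 ✓
Pilot=X67: rows 4, 10 → Gate = H95, H95 ✓
Pilot=X70: row 5 → Gate = H95 ✓
Pilot=X44: rows 6, 12 → Gate = H49, H49 ✓
Pilot=X17: row 7 → Gate = H20 ✓
Pilot=X41: rows 8, 14 → Gate takes values {H44, H80} — violation
Pilot=X74: row 9 → Gate = H38 ✓
Pilot=X45: rows 11, 13 → Gate = H44, H44 ✓
The only Pilot value with inconsistent Gate is Pilot=X41.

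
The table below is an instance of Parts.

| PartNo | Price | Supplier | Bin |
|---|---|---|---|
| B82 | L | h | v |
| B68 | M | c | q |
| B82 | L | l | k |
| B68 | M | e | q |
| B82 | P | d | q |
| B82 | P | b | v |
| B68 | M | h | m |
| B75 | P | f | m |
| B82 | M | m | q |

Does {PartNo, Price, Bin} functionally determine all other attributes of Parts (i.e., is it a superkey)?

Two distinct rows share (PartNo=B68, Price=M, Bin=q), so {PartNo, Price, Bin} does not determine every attribute — not a superkey.

No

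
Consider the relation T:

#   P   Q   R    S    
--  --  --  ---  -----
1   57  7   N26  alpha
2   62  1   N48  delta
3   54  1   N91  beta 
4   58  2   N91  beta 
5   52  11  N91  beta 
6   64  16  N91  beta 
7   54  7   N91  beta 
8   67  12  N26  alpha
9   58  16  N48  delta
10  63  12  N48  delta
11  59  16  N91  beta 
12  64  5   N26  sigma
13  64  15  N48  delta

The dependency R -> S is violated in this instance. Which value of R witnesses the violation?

R=N26: rows 1, 8, 12 → S takes values {alpha, sigma} — violation
R=N48: rows 2, 9, 10, 13 → S = delta, delta, delta, delta ✓
R=N91: rows 3, 4, 5, 6, 7, 11 → S = beta, beta, beta, beta, beta, beta ✓
The only R value with inconsistent S is R=N26.

N26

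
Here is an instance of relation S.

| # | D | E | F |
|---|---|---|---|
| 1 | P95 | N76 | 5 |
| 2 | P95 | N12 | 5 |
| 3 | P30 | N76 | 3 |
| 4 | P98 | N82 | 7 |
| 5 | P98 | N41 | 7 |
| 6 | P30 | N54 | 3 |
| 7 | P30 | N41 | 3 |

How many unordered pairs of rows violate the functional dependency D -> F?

0

D=P95: all 2 rows agree on F — 0 pairs.
D=P30: all 3 rows agree on F — 0 pairs.
D=P98: all 2 rows agree on F — 0 pairs.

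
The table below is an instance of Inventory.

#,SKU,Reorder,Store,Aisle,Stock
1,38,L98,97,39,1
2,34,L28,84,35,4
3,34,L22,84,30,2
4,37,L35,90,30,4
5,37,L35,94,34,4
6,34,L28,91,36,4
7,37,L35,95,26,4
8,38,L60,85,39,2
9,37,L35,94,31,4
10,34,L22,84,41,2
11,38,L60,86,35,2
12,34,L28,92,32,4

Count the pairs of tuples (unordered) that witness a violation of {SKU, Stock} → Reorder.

0

(SKU=34, Stock=4): all 3 rows agree on Reorder — 0 pairs.
(SKU=34, Stock=2): all 2 rows agree on Reorder — 0 pairs.
(SKU=37, Stock=4): all 4 rows agree on Reorder — 0 pairs.
(SKU=38, Stock=2): all 2 rows agree on Reorder — 0 pairs.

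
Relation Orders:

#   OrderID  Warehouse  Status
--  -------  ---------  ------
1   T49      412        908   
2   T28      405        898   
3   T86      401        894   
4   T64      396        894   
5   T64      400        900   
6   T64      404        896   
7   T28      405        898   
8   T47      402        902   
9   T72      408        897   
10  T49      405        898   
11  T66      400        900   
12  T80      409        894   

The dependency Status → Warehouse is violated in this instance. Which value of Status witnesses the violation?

894

Status=908: row 1 → Warehouse = 412 ✓
Status=898: rows 2, 7, 10 → Warehouse = 405, 405, 405 ✓
Status=894: rows 3, 4, 12 → Warehouse takes values {401, 396, 409} — violation
Status=900: rows 5, 11 → Warehouse = 400, 400 ✓
Status=896: row 6 → Warehouse = 404 ✓
Status=902: row 8 → Warehouse = 402 ✓
Status=897: row 9 → Warehouse = 408 ✓
The only Status value with inconsistent Warehouse is Status=894.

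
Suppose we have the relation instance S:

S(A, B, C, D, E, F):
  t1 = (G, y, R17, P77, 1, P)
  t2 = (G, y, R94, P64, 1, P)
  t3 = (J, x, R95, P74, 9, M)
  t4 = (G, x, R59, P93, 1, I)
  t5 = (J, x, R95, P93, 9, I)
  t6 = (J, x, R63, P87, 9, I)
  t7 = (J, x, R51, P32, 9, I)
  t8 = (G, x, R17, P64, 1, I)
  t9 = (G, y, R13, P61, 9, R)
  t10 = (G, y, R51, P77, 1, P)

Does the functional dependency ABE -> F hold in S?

(A=G, B=y, E=1): rows 1, 2, 10 → F = P, P, P ✓
(A=J, B=x, E=9): rows 3, 5, 6, 7 → F takes values {M, I} — violation
(A=G, B=x, E=1): rows 4, 8 → F = I, I ✓
(A=G, B=y, E=9): row 9 → F = R ✓
Two rows agree on ABE but differ on F, so ABE -> F does not hold.

No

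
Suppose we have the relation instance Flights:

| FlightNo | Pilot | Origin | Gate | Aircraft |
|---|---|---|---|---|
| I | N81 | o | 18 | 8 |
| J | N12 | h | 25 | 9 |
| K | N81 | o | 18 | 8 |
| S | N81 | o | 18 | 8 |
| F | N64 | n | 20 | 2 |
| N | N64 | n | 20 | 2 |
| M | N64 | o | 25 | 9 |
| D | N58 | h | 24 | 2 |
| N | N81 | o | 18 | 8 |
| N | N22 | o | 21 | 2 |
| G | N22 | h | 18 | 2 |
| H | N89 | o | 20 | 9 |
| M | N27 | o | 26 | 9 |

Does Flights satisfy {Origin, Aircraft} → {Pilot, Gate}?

No

(Origin=o, Aircraft=8): 4 rows → {Pilot,Gate} = (N81, 18), (N81, 18), (N81, 18), (N81, 18) ✓
(Origin=h, Aircraft=9): 1 row → {Pilot,Gate} = (N12, 25) ✓
(Origin=n, Aircraft=2): 2 rows → {Pilot,Gate} = (N64, 20), (N64, 20) ✓
(Origin=o, Aircraft=9): 3 rows → {Pilot,Gate} takes values {(N64, 25), (N89, 20), (N27, 26)} — violation
(Origin=h, Aircraft=2): 2 rows → {Pilot,Gate} takes values {(N58, 24), (N22, 18)} — violation
(Origin=o, Aircraft=2): 1 row → {Pilot,Gate} = (N22, 21) ✓
Two rows agree on {Origin, Aircraft} but differ on {Pilot, Gate}, so {Origin, Aircraft} → {Pilot, Gate} does not hold.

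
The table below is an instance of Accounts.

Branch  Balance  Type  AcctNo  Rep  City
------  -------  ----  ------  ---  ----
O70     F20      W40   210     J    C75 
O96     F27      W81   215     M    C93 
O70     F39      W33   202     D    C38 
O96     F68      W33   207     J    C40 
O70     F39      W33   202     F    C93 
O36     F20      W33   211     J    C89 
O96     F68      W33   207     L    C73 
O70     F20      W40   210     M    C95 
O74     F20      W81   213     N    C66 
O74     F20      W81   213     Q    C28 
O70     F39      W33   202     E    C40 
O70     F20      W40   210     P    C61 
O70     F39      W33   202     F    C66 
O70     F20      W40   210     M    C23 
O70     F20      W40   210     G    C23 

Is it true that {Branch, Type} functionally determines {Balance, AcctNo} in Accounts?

Yes

(Branch=O70, Type=W40): 5 rows → {Balance,AcctNo} = (F20, 210), (F20, 210), (F20, 210), (F20, 210), (F20, 210) ✓
(Branch=O96, Type=W81): 1 row → {Balance,AcctNo} = (F27, 215) ✓
(Branch=O70, Type=W33): 4 rows → {Balance,AcctNo} = (F39, 202), (F39, 202), (F39, 202), (F39, 202) ✓
(Branch=O96, Type=W33): 2 rows → {Balance,AcctNo} = (F68, 207), (F68, 207) ✓
(Branch=O36, Type=W33): 1 row → {Balance,AcctNo} = (F20, 211) ✓
(Branch=O74, Type=W81): 2 rows → {Balance,AcctNo} = (F20, 213), (F20, 213) ✓
Every {Branch, Type} value is associated with a single {Balance, AcctNo} value, so {Branch, Type} -> {Balance, AcctNo} holds.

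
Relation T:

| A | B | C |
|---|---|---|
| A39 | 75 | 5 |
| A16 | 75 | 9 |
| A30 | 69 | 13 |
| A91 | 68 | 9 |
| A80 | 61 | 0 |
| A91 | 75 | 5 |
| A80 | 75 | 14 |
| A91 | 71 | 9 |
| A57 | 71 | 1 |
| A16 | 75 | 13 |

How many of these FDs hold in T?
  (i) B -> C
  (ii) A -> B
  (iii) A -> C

0

(i) B -> C: B=75: 5 rows → C takes values {5, 9, 14, 13} — violation; B=71: 2 rows → C takes values {9, 1} — violation — fails.
(ii) A -> B: A=A91: 3 rows → B takes values {68, 75, 71} — violation; A=A80: 2 rows → B takes values {61, 75} — violation — fails.
(iii) A -> C: A=A16: 2 rows → C takes values {9, 13} — violation; A=A91: 3 rows → C takes values {9, 5} — violation; A=A80: 2 rows → C takes values {0, 14} — violation — fails.
None of the 3 dependencies hold.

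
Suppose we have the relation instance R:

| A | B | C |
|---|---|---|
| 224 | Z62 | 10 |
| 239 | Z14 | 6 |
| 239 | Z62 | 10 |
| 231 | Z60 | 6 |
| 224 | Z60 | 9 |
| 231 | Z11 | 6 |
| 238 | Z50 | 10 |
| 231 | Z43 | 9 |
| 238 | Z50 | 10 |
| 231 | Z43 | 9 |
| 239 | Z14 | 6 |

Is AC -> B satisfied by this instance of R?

No

(A=224, C=10): 1 row → B = Z62 ✓
(A=239, C=6): 2 rows → B = Z14, Z14 ✓
(A=239, C=10): 1 row → B = Z62 ✓
(A=231, C=6): 2 rows → B takes values {Z60, Z11} — violation
(A=224, C=9): 1 row → B = Z60 ✓
(A=238, C=10): 2 rows → B = Z50, Z50 ✓
(A=231, C=9): 2 rows → B = Z43, Z43 ✓
Two rows agree on AC but differ on B, so AC -> B does not hold.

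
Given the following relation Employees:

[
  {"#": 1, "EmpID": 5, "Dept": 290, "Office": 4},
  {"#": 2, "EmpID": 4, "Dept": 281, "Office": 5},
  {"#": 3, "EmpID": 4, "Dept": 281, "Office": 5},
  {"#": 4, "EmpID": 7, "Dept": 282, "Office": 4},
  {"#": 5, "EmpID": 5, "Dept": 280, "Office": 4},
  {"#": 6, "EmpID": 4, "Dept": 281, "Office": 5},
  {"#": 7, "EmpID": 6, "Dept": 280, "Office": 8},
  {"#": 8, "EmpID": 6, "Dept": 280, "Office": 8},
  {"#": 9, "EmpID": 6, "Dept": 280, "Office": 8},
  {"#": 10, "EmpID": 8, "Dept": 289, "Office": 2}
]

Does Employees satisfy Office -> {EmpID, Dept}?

Office=4: rows 1, 4, 5 → {EmpID,Dept} takes values {(5, 290), (7, 282), (5, 280)} — violation
Office=5: rows 2, 3, 6 → {EmpID,Dept} = (4, 281), (4, 281), (4, 281) ✓
Office=8: rows 7, 8, 9 → {EmpID,Dept} = (6, 280), (6, 280), (6, 280) ✓
Office=2: row 10 → {EmpID,Dept} = (8, 289) ✓
Two rows agree on Office but differ on {EmpID, Dept}, so Office -> {EmpID, Dept} does not hold.

No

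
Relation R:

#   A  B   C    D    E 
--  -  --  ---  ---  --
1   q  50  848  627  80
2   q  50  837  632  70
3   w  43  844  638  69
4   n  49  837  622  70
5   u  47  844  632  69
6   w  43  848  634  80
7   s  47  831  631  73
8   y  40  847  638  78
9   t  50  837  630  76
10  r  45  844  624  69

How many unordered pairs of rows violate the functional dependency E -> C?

E=80: all 2 rows agree on C — 0 pairs.
E=70: all 2 rows agree on C — 0 pairs.
E=69: all 3 rows agree on C — 0 pairs.

0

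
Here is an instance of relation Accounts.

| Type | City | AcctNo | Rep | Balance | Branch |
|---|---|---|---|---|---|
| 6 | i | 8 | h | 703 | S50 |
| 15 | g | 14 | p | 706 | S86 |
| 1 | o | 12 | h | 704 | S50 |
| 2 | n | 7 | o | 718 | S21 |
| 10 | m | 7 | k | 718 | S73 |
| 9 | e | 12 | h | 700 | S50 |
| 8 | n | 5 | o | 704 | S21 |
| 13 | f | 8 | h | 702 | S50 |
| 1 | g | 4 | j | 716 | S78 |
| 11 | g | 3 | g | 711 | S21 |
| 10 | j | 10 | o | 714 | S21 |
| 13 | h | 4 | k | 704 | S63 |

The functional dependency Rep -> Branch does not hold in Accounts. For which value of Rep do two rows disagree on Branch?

k

Rep=h: 4 rows → Branch = S50, S50, S50, S50 ✓
Rep=p: 1 row → Branch = S86 ✓
Rep=o: 3 rows → Branch = S21, S21, S21 ✓
Rep=k: 2 rows → Branch takes values {S73, S63} — violation
Rep=j: 1 row → Branch = S78 ✓
Rep=g: 1 row → Branch = S21 ✓
The only Rep value with inconsistent Branch is Rep=k.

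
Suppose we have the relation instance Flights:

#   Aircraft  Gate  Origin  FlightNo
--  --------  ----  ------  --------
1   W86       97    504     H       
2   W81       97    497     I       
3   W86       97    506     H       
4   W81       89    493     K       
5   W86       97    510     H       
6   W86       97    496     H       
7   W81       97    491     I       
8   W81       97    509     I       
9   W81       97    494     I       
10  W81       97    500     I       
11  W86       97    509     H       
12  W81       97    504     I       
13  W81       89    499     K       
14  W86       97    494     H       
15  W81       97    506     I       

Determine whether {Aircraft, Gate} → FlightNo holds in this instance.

Yes

(Aircraft=W86, Gate=97): rows 1, 3, 5, 6, 11, 14 → FlightNo = H, H, H, H, H, H ✓
(Aircraft=W81, Gate=97): rows 2, 7, 8, 9, 10, 12, 15 → FlightNo = I, I, I, I, I, I, I ✓
(Aircraft=W81, Gate=89): rows 4, 13 → FlightNo = K, K ✓
Every {Aircraft, Gate} value is associated with a single FlightNo value, so {Aircraft, Gate} → FlightNo holds.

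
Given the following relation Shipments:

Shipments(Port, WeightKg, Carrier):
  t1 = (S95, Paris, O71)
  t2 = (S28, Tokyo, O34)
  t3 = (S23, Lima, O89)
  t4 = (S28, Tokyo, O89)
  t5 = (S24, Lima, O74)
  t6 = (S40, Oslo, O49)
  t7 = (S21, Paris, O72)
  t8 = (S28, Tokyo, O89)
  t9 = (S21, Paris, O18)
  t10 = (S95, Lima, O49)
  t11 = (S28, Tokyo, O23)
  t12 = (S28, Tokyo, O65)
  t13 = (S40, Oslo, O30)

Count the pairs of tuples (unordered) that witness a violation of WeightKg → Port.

WeightKg=Paris: violating pairs (1,7), (1,9) — 2 pairs.
WeightKg=Tokyo: all 5 rows agree on Port — 0 pairs.
WeightKg=Lima: violating pairs (3,5), (3,10), (5,10) — 3 pairs.
WeightKg=Oslo: all 2 rows agree on Port — 0 pairs.

5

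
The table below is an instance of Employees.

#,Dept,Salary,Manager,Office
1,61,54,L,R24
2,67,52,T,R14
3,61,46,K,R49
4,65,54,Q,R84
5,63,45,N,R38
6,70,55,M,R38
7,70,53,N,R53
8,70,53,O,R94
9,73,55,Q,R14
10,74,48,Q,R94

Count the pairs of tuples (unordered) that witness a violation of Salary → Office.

3

Salary=54: violating pairs (1,4) — 1 pair.
Salary=55: violating pairs (6,9) — 1 pair.
Salary=53: violating pairs (7,8) — 1 pair.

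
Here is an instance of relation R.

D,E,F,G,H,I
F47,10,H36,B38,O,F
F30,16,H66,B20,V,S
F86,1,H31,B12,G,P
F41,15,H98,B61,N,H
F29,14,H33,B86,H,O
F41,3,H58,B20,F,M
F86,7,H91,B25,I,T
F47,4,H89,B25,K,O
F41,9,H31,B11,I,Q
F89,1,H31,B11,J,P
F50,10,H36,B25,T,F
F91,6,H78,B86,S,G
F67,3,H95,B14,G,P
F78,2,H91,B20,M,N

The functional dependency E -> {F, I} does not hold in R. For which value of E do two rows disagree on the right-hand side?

3

E=10: 2 rows → {F,I} = (H36, F), (H36, F) ✓
E=16: 1 row → {F,I} = (H66, S) ✓
E=1: 2 rows → {F,I} = (H31, P), (H31, P) ✓
E=15: 1 row → {F,I} = (H98, H) ✓
E=14: 1 row → {F,I} = (H33, O) ✓
E=3: 2 rows → {F,I} takes values {(H58, M), (H95, P)} — violation
E=7: 1 row → {F,I} = (H91, T) ✓
E=4: 1 row → {F,I} = (H89, O) ✓
E=9: 1 row → {F,I} = (H31, Q) ✓
E=6: 1 row → {F,I} = (H78, G) ✓
E=2: 1 row → {F,I} = (H91, N) ✓
The only E value with inconsistent RHS is E=3.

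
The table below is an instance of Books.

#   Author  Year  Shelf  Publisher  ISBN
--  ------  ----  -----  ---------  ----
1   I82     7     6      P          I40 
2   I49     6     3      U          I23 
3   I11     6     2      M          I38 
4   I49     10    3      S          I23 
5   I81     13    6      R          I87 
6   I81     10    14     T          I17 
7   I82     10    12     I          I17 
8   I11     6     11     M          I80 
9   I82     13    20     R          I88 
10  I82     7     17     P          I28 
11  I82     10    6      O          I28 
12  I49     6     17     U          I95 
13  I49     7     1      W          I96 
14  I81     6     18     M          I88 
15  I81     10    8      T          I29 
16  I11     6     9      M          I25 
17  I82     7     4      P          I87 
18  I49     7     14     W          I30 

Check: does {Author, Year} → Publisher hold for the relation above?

(Author=I82, Year=7): rows 1, 10, 17 → Publisher = P, P, P ✓
(Author=I49, Year=6): rows 2, 12 → Publisher = U, U ✓
(Author=I11, Year=6): rows 3, 8, 16 → Publisher = M, M, M ✓
(Author=I49, Year=10): row 4 → Publisher = S ✓
(Author=I81, Year=13): row 5 → Publisher = R ✓
(Author=I81, Year=10): rows 6, 15 → Publisher = T, T ✓
(Author=I82, Year=10): rows 7, 11 → Publisher takes values {I, O} — violation
(Author=I82, Year=13): row 9 → Publisher = R ✓
(Author=I49, Year=7): rows 13, 18 → Publisher = W, W ✓
(Author=I81, Year=6): row 14 → Publisher = M ✓
Two rows agree on {Author, Year} but differ on Publisher, so {Author, Year} → Publisher does not hold.

No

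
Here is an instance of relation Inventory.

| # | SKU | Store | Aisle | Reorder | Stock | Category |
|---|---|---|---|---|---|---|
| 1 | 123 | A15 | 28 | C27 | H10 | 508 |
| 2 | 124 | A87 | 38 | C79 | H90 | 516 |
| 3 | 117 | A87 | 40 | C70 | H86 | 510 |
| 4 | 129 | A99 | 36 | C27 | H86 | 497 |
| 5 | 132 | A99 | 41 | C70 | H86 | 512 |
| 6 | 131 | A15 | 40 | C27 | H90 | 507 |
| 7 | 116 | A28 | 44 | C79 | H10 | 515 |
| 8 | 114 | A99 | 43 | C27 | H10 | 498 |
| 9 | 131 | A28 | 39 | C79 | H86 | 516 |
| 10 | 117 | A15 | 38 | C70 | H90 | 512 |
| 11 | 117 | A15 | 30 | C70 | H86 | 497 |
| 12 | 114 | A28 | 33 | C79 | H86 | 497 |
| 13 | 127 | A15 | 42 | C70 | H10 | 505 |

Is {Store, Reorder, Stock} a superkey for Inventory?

Rows 9 and 12 have the same {Store, Reorder, Stock} value (Store=A28, Reorder=C79, Stock=H86) but are distinct tuples, so {Store, Reorder, Stock} does not determine every attribute — not a superkey.

No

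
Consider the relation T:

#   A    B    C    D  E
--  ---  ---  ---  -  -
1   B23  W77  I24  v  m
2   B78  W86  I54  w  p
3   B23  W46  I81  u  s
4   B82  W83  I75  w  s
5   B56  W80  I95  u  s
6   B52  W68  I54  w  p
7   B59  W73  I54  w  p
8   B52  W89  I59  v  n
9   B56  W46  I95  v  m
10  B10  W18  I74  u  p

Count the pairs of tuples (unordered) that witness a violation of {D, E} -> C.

2

(D=v, E=m): violating pairs (1,9) — 1 pair.
(D=w, E=p): all 3 rows agree on C — 0 pairs.
(D=u, E=s): violating pairs (3,5) — 1 pair.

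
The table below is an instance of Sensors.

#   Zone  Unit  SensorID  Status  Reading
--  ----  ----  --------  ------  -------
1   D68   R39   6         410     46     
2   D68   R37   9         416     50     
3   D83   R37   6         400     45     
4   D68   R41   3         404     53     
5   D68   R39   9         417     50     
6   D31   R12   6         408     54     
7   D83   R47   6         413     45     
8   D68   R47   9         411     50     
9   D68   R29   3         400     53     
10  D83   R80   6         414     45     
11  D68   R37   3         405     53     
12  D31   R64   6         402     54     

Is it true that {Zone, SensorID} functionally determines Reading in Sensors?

Yes

(Zone=D68, SensorID=6): row 1 → Reading = 46 ✓
(Zone=D68, SensorID=9): rows 2, 5, 8 → Reading = 50, 50, 50 ✓
(Zone=D83, SensorID=6): rows 3, 7, 10 → Reading = 45, 45, 45 ✓
(Zone=D68, SensorID=3): rows 4, 9, 11 → Reading = 53, 53, 53 ✓
(Zone=D31, SensorID=6): rows 6, 12 → Reading = 54, 54 ✓
Every {Zone, SensorID} value is associated with a single Reading value, so {Zone, SensorID} -> Reading holds.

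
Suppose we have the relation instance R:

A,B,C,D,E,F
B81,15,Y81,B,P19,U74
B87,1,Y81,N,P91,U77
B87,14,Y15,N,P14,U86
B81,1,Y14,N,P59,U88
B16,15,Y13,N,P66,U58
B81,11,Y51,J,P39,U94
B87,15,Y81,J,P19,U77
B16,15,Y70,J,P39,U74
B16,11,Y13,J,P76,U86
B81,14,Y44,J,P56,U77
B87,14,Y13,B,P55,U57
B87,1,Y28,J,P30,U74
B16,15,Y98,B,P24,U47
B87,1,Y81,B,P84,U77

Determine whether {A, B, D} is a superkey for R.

Yes

All 14 rows have distinct {A, B, D} values, so {A, B, D} → (all attributes) holds and {A, B, D} is a superkey.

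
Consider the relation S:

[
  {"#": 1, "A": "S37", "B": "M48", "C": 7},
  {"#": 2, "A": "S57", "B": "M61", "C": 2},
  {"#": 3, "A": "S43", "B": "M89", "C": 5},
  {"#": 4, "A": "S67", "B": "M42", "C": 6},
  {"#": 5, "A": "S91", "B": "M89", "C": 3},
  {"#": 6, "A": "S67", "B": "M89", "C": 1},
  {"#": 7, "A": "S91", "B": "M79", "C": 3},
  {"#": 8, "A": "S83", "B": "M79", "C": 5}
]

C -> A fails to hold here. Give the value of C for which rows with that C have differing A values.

5

C=7: row 1 → A = S37 ✓
C=2: row 2 → A = S57 ✓
C=5: rows 3, 8 → A takes values {S43, S83} — violation
C=6: row 4 → A = S67 ✓
C=3: rows 5, 7 → A = S91, S91 ✓
C=1: row 6 → A = S67 ✓
The only C value with inconsistent A is C=5.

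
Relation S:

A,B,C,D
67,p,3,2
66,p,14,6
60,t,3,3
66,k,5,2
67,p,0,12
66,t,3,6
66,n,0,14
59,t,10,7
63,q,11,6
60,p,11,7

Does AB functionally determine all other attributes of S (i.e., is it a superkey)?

Two distinct rows share (A=67, B=p), so AB does not determine every attribute — not a superkey.

No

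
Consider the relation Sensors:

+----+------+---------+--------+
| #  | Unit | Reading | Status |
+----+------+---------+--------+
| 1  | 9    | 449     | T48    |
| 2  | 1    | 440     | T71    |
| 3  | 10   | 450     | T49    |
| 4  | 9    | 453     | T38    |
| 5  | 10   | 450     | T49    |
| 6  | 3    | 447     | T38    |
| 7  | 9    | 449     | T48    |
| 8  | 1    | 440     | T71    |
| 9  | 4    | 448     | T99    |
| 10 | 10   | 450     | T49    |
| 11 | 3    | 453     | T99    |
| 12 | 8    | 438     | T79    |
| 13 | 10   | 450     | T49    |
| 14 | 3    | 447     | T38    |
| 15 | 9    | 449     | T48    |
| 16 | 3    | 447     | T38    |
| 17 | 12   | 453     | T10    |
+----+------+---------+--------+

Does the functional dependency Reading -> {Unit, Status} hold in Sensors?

No

Reading=449: rows 1, 7, 15 → {Unit,Status} = (9, T48), (9, T48), (9, T48) ✓
Reading=440: rows 2, 8 → {Unit,Status} = (1, T71), (1, T71) ✓
Reading=450: rows 3, 5, 10, 13 → {Unit,Status} = (10, T49), (10, T49), (10, T49), (10, T49) ✓
Reading=453: rows 4, 11, 17 → {Unit,Status} takes values {(9, T38), (3, T99), (12, T10)} — violation
Reading=447: rows 6, 14, 16 → {Unit,Status} = (3, T38), (3, T38), (3, T38) ✓
Reading=448: row 9 → {Unit,Status} = (4, T99) ✓
Reading=438: row 12 → {Unit,Status} = (8, T79) ✓
Two rows agree on Reading but differ on {Unit, Status}, so Reading -> {Unit, Status} does not hold.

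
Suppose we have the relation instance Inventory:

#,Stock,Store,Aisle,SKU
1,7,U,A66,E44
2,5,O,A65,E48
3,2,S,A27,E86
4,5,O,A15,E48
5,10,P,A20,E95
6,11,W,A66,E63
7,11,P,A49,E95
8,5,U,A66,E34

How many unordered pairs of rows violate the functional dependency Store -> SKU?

1

Store=U: violating pairs (1,8) — 1 pair.
Store=O: all 2 rows agree on SKU — 0 pairs.
Store=P: all 2 rows agree on SKU — 0 pairs.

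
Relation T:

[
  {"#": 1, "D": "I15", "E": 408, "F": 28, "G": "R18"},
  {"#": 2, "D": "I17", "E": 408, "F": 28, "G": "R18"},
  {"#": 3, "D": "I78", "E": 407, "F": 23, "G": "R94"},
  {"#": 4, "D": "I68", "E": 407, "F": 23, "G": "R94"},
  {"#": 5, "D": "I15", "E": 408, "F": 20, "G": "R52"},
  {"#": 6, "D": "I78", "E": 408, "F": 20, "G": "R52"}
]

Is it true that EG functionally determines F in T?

(E=408, G=R18): rows 1, 2 → F = 28, 28 ✓
(E=407, G=R94): rows 3, 4 → F = 23, 23 ✓
(E=408, G=R52): rows 5, 6 → F = 20, 20 ✓
Every EG value is associated with a single F value, so EG -> F holds.

Yes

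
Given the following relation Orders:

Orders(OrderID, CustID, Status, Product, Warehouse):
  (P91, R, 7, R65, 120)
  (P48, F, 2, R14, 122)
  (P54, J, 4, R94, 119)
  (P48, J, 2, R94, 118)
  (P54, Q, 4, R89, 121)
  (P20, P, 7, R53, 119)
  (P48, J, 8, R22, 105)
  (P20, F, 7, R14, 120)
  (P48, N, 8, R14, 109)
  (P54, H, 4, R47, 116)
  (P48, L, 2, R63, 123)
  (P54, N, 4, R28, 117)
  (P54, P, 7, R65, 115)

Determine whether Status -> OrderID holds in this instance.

No

Status=7: 4 rows → OrderID takes values {P91, P20, P54} — violation
Status=2: 3 rows → OrderID = P48, P48, P48 ✓
Status=4: 4 rows → OrderID = P54, P54, P54, P54 ✓
Status=8: 2 rows → OrderID = P48, P48 ✓
Two rows agree on Status but differ on OrderID, so Status -> OrderID does not hold.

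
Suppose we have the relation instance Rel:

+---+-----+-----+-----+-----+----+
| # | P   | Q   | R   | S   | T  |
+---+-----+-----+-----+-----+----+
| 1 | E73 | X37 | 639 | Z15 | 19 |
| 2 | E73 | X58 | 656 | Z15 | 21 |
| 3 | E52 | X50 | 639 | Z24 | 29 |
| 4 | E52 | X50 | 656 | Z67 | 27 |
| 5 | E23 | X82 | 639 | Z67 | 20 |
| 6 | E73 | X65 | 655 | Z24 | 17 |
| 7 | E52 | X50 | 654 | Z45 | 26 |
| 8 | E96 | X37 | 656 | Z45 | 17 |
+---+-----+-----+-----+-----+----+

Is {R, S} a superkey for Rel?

All 8 rows have distinct {R, S} values, so {R, S} → (all attributes) holds and {R, S} is a superkey.

Yes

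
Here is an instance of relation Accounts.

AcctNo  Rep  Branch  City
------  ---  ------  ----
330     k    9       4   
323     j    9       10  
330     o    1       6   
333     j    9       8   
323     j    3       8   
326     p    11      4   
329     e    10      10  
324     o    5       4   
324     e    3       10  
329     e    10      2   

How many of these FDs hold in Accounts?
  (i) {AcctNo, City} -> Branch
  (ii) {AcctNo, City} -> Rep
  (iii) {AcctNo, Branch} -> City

2

(i) {AcctNo, City} -> Branch: every LHS value maps to a single RHS value — holds.
(ii) {AcctNo, City} -> Rep: every LHS value maps to a single RHS value — holds.
(iii) {AcctNo, Branch} -> City: (AcctNo=329, Branch=10): 2 rows → City takes values {10, 2} — violation — fails.
2 of the 3 dependencies hold.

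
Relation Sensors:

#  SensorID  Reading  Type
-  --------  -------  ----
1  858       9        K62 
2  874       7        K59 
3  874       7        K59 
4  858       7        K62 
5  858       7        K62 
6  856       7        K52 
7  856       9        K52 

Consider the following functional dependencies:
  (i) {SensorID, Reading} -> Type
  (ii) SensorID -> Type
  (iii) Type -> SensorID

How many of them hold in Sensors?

3

(i) {SensorID, Reading} -> Type: every LHS value maps to a single RHS value — holds.
(ii) SensorID -> Type: every LHS value maps to a single RHS value — holds.
(iii) Type -> SensorID: every LHS value maps to a single RHS value — holds.
3 of the 3 dependencies hold.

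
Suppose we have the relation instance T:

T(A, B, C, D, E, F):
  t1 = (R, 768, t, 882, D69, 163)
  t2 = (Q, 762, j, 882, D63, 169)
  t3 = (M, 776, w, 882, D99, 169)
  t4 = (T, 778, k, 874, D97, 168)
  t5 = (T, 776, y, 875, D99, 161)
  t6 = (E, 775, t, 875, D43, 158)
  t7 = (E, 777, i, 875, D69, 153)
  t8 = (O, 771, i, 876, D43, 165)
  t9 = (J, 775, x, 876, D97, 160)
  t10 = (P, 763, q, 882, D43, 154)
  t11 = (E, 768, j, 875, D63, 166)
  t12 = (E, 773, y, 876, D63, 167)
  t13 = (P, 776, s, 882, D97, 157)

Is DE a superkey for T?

Yes

All 13 rows have distinct DE values, so DE → (all attributes) holds and DE is a superkey.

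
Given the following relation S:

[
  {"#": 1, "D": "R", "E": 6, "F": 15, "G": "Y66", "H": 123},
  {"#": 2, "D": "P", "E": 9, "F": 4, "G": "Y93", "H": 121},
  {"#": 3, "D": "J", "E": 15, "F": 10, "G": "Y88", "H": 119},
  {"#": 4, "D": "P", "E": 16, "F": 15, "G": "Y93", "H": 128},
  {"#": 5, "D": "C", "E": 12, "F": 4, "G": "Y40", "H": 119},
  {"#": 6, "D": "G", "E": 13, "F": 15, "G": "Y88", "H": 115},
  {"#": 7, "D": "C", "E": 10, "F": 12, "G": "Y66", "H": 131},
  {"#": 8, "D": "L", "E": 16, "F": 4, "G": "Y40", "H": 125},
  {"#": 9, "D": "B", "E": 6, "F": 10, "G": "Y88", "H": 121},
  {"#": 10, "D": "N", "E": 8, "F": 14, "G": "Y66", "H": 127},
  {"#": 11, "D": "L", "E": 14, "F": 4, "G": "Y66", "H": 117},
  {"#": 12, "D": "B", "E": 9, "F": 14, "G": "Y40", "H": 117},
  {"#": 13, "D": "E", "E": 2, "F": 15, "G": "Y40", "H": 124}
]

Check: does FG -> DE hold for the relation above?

No

(F=15, G=Y66): row 1 → {D,E} = (R, 6) ✓
(F=4, G=Y93): row 2 → {D,E} = (P, 9) ✓
(F=10, G=Y88): rows 3, 9 → {D,E} takes values {(J, 15), (B, 6)} — violation
(F=15, G=Y93): row 4 → {D,E} = (P, 16) ✓
(F=4, G=Y40): rows 5, 8 → {D,E} takes values {(C, 12), (L, 16)} — violation
(F=15, G=Y88): row 6 → {D,E} = (G, 13) ✓
(F=12, G=Y66): row 7 → {D,E} = (C, 10) ✓
(F=14, G=Y66): row 10 → {D,E} = (N, 8) ✓
(F=4, G=Y66): row 11 → {D,E} = (L, 14) ✓
(F=14, G=Y40): row 12 → {D,E} = (B, 9) ✓
(F=15, G=Y40): row 13 → {D,E} = (E, 2) ✓
Two rows agree on FG but differ on DE, so FG -> DE does not hold.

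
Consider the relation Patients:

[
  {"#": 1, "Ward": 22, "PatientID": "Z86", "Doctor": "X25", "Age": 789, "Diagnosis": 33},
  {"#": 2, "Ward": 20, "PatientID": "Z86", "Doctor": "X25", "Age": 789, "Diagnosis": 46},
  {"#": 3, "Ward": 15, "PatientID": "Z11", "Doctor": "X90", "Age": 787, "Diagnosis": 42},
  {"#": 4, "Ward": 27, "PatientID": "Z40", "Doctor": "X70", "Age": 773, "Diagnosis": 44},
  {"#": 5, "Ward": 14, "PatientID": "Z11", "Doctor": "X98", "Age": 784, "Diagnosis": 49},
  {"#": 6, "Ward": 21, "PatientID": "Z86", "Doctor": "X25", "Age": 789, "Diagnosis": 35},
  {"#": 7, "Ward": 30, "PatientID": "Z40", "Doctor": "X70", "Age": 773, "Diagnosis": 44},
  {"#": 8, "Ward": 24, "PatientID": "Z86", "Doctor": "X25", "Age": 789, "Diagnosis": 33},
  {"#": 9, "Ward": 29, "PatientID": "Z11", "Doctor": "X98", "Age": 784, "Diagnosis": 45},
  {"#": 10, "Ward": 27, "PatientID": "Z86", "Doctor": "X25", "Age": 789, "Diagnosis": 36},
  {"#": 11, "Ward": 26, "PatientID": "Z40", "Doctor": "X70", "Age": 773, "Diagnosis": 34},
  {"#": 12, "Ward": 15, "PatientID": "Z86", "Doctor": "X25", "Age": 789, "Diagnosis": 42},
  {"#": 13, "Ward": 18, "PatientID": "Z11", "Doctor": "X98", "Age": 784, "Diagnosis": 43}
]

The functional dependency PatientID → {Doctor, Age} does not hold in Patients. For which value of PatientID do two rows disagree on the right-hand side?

PatientID=Z86: rows 1, 2, 6, 8, 10, 12 → {Doctor,Age} = (X25, 789), (X25, 789), (X25, 789), (X25, 789), (X25, 789), (X25, 789) ✓
PatientID=Z11: rows 3, 5, 9, 13 → {Doctor,Age} takes values {(X90, 787), (X98, 784)} — violation
PatientID=Z40: rows 4, 7, 11 → {Doctor,Age} = (X70, 773), (X70, 773), (X70, 773) ✓
The only PatientID value with inconsistent RHS is PatientID=Z11.

Z11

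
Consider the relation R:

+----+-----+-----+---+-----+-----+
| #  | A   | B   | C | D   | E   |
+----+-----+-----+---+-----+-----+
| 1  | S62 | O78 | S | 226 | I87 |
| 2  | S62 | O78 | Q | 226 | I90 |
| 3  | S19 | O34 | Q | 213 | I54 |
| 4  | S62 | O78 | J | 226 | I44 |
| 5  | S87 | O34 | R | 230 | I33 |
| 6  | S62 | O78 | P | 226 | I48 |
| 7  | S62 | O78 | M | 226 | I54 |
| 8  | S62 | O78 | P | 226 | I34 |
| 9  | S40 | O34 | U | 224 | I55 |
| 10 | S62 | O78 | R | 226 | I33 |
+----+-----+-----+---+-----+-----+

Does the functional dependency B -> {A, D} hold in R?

No

B=O78: rows 1, 2, 4, 6, 7, 8, 10 → {A,D} = (S62, 226), (S62, 226), (S62, 226), (S62, 226), (S62, 226), (S62, 226), (S62, 226) ✓
B=O34: rows 3, 5, 9 → {A,D} takes values {(S19, 213), (S87, 230), (S40, 224)} — violation
Two rows agree on B but differ on {A, D}, so B -> {A, D} does not hold.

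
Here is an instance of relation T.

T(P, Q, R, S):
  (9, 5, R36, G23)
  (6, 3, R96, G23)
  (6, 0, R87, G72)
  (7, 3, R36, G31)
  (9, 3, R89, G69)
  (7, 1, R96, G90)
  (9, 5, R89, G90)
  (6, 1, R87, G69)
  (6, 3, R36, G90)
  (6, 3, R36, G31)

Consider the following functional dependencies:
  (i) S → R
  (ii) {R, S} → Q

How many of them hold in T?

(i) S → R: S=G23: 2 rows → R takes values {R36, R96} — violation; S=G69: 2 rows → R takes values {R89, R87} — violation; S=G90: 3 rows → R takes values {R96, R89, R36} — violation — fails.
(ii) {R, S} → Q: every LHS value maps to a single RHS value — holds.
1 of the 2 dependencies holds.

1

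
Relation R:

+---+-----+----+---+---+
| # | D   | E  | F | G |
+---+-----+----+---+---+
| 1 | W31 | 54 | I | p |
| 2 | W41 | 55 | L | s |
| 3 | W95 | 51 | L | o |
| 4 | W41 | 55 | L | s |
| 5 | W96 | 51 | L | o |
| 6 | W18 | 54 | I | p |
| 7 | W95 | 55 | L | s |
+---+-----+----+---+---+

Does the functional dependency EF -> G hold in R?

(E=54, F=I): rows 1, 6 → G = p, p ✓
(E=55, F=L): rows 2, 4, 7 → G = s, s, s ✓
(E=51, F=L): rows 3, 5 → G = o, o ✓
Every EF value is associated with a single G value, so EF -> G holds.

Yes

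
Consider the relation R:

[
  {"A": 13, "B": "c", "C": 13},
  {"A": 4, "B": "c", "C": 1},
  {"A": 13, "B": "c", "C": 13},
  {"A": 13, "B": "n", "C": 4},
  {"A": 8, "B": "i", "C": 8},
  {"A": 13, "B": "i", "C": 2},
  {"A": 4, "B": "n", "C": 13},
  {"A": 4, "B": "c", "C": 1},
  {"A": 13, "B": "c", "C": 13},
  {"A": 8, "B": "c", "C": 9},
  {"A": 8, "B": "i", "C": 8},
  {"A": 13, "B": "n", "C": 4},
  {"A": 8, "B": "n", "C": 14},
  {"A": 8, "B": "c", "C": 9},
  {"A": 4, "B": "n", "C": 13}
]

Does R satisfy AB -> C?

(A=13, B=c): 3 rows → C = 13, 13, 13 ✓
(A=4, B=c): 2 rows → C = 1, 1 ✓
(A=13, B=n): 2 rows → C = 4, 4 ✓
(A=8, B=i): 2 rows → C = 8, 8 ✓
(A=13, B=i): 1 row → C = 2 ✓
(A=4, B=n): 2 rows → C = 13, 13 ✓
(A=8, B=c): 2 rows → C = 9, 9 ✓
(A=8, B=n): 1 row → C = 14 ✓
Every AB value is associated with a single C value, so AB -> C holds.

Yes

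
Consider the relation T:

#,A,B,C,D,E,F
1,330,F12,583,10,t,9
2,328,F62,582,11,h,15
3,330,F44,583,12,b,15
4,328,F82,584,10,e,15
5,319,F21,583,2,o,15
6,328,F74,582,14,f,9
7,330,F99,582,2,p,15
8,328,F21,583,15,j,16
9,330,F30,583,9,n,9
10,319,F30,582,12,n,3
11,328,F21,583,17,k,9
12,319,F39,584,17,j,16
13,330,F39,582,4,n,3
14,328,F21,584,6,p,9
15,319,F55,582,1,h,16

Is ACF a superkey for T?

Rows 1 and 9 have the same ACF value (A=330, C=583, F=9) but are distinct tuples, so ACF does not determine every attribute — not a superkey.

No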